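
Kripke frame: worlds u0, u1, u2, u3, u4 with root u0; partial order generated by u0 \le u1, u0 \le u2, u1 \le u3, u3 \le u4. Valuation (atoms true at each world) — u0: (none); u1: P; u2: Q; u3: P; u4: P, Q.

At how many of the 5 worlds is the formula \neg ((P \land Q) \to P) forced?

0

u0: does not force it — u0 \nVdash \neg ((P \land Q) \to P) since u0 is accessible from u0 and u0 \Vdash (P \land Q) \to P.
u1: does not force it.
u2: does not force it.
u3: does not force it.
u4: does not force it.
Worlds forcing the formula: { }.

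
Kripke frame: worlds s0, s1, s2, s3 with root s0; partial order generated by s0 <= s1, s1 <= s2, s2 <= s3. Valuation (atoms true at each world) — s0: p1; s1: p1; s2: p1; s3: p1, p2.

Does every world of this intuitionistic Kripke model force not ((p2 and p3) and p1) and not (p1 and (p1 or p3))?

No

Not every world: s0 does not force not ((p2 and p3) and p1) and not (p1 and (p1 or p3)).
s0 does not force not ((p2 and p3) and p1) and not (p1 and (p1 or p3)) since s0 fails not (p1 and (p1 or p3)).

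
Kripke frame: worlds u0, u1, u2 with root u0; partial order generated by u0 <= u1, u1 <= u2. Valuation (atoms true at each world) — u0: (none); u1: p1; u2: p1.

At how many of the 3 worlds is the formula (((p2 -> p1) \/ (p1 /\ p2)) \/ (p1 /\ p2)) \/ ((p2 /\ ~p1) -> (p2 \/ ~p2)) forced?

u0: forces it.
u1: forces it.
u2: forces it.
Worlds forcing the formula: {u0, u1, u2}.

3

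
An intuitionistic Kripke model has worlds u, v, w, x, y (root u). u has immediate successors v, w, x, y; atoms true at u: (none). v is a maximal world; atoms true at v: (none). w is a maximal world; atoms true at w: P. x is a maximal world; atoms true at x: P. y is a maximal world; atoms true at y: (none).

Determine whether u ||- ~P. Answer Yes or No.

No

u ||-/- ~P since w is accessible from u and w ||- P.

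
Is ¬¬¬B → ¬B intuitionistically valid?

This is triple-negation reduction, which is intuitionistically derivable.
Assume ¬¬¬B and suppose B. Then ¬¬B (double-negation introduction), contradicting ¬¬¬B. So ¬B.

Yes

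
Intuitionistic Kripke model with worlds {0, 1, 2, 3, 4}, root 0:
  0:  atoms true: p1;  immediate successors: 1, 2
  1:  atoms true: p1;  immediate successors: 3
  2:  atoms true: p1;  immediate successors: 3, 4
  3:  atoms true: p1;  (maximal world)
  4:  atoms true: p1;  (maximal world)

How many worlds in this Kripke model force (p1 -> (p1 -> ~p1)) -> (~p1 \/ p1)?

5

0: forces it.
1: forces it.
2: forces it.
3: forces it.
4: forces it.
Worlds forcing the formula: {0, 1, 2, 3, 4}.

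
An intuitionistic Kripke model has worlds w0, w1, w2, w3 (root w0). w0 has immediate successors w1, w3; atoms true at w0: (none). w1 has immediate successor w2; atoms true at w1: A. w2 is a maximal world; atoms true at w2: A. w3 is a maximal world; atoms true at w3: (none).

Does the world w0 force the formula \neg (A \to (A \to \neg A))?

No

w0 \nVdash \neg (A \to (A \to \neg A)) since w3 is accessible from w0 and w3 \Vdash A \to (A \to \neg A).
w3 \Vdash A \to (A \to \neg A) vacuously: no world accessible from w3 forces the antecedent A.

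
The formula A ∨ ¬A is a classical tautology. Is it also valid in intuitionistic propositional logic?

No

This is the law of excluded middle, which is not intuitionistically valid.
A Kripke countermodel: worlds 0, 1; order generated by 0 ≤ 1; atoms true at each world — 0:{}; 1:{A}.
0 ⊮ A ∨ ¬A: neither disjunct is forced at 0.
0 lacks atom A, so 0 ⊮ A.
So the root 0 does not force the formula.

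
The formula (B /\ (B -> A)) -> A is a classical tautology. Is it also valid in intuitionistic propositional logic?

This is modus ponens in implicational form, which is intuitionistically derivable.
If a world forces B and B -> A, then applying the implication at that world (which is accessible from itself) gives A.

Yes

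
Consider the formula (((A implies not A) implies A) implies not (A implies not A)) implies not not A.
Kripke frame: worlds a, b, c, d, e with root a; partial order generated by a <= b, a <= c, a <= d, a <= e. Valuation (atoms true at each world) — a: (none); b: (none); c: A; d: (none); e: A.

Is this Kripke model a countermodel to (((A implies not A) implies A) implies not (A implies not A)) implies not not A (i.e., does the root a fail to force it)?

Yes

a does not force (((A implies not A) implies A) implies not (A implies not A)) implies not not A: already at a itself, a forces ((A implies not A) implies A) implies not (A implies not A) but a does not force not not A.
a does not force not not A since b is accessible from a and b forces not A.
b forces not A: no world accessible from b forces A.
So the root a does not force (((A implies not A) implies A) implies not (A implies not A)) implies not not A; the model is a countermodel.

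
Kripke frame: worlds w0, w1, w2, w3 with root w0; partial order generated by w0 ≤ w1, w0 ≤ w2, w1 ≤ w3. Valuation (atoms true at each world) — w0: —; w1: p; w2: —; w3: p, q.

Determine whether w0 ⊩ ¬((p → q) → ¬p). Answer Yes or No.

No

w0 ⊮ ¬((p → q) → ¬p) since w2 is accessible from w0 and w2 ⊩ (p → q) → ¬p.
w2 ⊩ (p → q) → ¬p: every world accessible from w2 that forces p → q (namely w2) also forces ¬p.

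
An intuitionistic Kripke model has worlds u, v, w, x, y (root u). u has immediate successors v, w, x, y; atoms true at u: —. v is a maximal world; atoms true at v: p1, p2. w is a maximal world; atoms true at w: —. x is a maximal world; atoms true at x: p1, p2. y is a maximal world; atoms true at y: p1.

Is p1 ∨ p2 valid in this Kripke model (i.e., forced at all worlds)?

No

Not every world: u ⊮ p1 ∨ p2.
u ⊮ p1 ∨ p2: neither disjunct is forced at u.
u lacks atom p1, so u ⊮ p1.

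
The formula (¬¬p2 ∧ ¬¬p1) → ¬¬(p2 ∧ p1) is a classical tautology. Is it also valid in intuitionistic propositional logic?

Yes

This is the distribution of double negation over conjunction, which is intuitionistically derivable.
Assume ¬¬p2, ¬¬p1, and ¬(p2 ∧ p1). From p2 we'd get ¬p1 (since p2 ∧ p1 is refuted), contradicting ¬¬p1; so ¬p2, contradicting ¬¬p2.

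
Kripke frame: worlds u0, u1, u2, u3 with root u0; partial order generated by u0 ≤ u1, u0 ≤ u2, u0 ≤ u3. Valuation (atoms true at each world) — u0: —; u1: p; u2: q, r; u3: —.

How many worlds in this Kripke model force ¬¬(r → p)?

u0: does not force it — u0 ⊮ ¬¬(r → p) since u2 is accessible from u0 and u2 ⊩ ¬(r → p).
u1: forces it.
u2: does not force it.
u3: forces it.
Worlds forcing the formula: {u1, u3}.

2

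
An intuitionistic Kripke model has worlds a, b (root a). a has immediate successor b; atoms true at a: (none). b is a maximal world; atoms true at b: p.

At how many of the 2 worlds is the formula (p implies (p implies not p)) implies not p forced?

2

a: forces it.
b: forces it.
Worlds forcing the formula: {a, b}.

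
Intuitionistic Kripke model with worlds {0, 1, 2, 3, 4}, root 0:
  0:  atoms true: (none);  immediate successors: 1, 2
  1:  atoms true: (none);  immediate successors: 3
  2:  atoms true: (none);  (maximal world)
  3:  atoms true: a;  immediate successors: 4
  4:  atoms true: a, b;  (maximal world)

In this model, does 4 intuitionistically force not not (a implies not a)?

4 does not force not not (a implies not a) since 4 is accessible from 4 and 4 forces not (a implies not a).
4 forces not (a implies not a): no world accessible from 4 forces a implies not a.

No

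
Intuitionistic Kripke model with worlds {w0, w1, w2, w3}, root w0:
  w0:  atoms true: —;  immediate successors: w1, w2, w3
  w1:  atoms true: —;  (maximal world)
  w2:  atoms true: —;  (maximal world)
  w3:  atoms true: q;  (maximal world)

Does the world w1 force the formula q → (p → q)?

w1 ⊩ q → (p → q) vacuously: no world accessible from w1 forces the antecedent q.

Yes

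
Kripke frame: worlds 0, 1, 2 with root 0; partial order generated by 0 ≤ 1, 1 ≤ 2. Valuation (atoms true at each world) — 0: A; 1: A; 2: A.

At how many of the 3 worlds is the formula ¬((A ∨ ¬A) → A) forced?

0: does not force it — 0 ⊮ ¬((A ∨ ¬A) → A) since 0 is accessible from 0 and 0 ⊩ (A ∨ ¬A) → A.
1: does not force it.
2: does not force it.
Worlds forcing the formula: { }.

0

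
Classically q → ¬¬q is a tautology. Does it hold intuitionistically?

This is double-negation introduction, which is intuitionistically derivable.
If a world forces q then every accessible world forces q (persistence), so none forces ¬q; hence ¬¬q.

Yes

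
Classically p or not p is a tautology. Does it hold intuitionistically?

This is the law of excluded middle, which is not intuitionistically valid.
A Kripke countermodel: worlds u0, u1; order generated by u0 <= u1; atoms true at each world — u0:{}; u1:{p}.
u0 does not force p or not p: neither disjunct is forced at u0.
u0 lacks atom p, so u0 does not force p.
So the root u0 does not force the formula.

No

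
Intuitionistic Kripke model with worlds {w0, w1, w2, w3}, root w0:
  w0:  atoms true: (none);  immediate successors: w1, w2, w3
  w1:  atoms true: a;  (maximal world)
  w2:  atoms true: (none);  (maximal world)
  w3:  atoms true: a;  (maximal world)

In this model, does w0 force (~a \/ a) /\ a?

w0 ||-/- (~a \/ a) /\ a since w0 fails ~a \/ a.

No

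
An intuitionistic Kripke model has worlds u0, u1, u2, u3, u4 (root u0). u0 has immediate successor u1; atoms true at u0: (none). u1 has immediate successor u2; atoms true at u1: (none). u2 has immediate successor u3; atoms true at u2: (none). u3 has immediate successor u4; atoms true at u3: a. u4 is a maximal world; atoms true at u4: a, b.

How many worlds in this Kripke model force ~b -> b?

u0: forces it.
u1: forces it.
u2: forces it.
u3: forces it.
u4: forces it.
Worlds forcing the formula: {u0, u1, u2, u3, u4}.

5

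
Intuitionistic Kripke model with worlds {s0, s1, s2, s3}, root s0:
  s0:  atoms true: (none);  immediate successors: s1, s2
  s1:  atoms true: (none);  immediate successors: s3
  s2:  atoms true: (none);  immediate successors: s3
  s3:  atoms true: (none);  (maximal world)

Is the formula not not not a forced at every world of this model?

Yes

s0 forces not not not a: no world accessible from s0 forces not not a.
Since the root s0 forces not not not a and forcing is persistent (monotone upward), every world forces it.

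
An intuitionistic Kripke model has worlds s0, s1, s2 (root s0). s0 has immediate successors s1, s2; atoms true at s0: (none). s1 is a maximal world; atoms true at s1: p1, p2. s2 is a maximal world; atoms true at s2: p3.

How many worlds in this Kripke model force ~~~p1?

s0: does not force it — s0 ||-/- ~~~p1 since s1 is accessible from s0 and s1 ||- ~~p1.
s1: does not force it — s1 ||-/- ~~~p1 since s1 is accessible from s1 and s1 ||- ~~p1.
s2: forces it.
Worlds forcing the formula: {s2}.

1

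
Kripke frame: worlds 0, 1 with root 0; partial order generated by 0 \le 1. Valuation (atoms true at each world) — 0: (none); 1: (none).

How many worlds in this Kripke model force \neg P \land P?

0

0: does not force it — 0 \nVdash \neg P \land P since 0 fails P.
1: does not force it — 1 \nVdash \neg P \land P since 1 fails P.
Worlds forcing the formula: { }.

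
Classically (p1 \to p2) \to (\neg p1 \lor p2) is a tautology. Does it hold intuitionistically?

This is the material-implication-as-disjunction principle, which is not intuitionistically valid.
A Kripke countermodel: worlds s0, s1; order generated by s0 \le s1; atoms true at each world — s0:{}; s1:{p1,p2}.
s0 \nVdash (p1 \to p2) \to (\neg p1 \lor p2): already at s0 itself, s0 \Vdash p1 \to p2 but s0 \nVdash \neg p1 \lor p2.
s0 \nVdash \neg p1 \lor p2: neither disjunct is forced at s0.
s0 \nVdash \neg p1 since s1 is accessible from s0 and s1 \Vdash p1.
So the root s0 does not force the formula.

No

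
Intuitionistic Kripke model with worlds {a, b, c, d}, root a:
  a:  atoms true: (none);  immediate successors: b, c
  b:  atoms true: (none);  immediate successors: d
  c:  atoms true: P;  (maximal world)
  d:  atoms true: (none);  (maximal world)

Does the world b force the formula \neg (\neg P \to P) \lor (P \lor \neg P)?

Yes

b \Vdash \neg (\neg P \to P) \lor (P \lor \neg P) via the disjunct \neg (\neg P \to P).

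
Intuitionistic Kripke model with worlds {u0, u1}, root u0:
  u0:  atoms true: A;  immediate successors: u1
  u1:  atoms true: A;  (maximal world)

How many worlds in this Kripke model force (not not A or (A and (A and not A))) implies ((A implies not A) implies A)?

u0: forces it.
u1: forces it.
Worlds forcing the formula: {u0, u1}.

2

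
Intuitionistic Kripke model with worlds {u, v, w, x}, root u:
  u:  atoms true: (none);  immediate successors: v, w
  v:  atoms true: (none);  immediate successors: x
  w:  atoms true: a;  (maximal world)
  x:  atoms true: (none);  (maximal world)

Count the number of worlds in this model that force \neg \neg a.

u: does not force it — u \nVdash \neg \neg a since v is accessible from u and v \Vdash \neg a.
v: does not force it — v \nVdash \neg \neg a since v is accessible from v and v \Vdash \neg a.
w: forces it.
x: does not force it — x \nVdash \neg \neg a since x is accessible from x and x \Vdash \neg a.
Worlds forcing the formula: {w}.

1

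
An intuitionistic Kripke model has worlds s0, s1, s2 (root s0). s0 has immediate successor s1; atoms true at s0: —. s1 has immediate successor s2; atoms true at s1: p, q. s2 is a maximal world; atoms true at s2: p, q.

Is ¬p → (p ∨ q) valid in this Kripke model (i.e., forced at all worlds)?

Yes

s0 ⊩ ¬p → (p ∨ q) vacuously: no world accessible from s0 forces the antecedent ¬p.
Since the root s0 forces ¬p → (p ∨ q) and forcing is persistent (monotone upward), every world forces it.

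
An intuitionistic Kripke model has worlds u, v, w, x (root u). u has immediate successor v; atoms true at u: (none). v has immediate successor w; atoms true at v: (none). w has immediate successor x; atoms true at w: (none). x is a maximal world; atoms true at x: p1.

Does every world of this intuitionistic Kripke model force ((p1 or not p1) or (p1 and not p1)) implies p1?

u forces ((p1 or not p1) or (p1 and not p1)) implies p1: every world accessible from u that forces (p1 or not p1) or (p1 and not p1) (namely x) also forces p1.
Since the root u forces ((p1 or not p1) or (p1 and not p1)) implies p1 and forcing is persistent (monotone upward), every world forces it.

Yes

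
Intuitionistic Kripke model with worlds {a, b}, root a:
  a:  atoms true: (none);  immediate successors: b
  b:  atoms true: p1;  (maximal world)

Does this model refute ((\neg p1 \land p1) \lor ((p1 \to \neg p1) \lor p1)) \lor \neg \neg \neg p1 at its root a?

Yes

a \nVdash ((\neg p1 \land p1) \lor ((p1 \to \neg p1) \lor p1)) \lor \neg \neg \neg p1: neither disjunct is forced at a.
a \nVdash (\neg p1 \land p1) \lor ((p1 \to \neg p1) \lor p1): neither disjunct is forced at a.
a \nVdash \neg p1 \land p1 since a fails \neg p1.
So the root a does not force ((\neg p1 \land p1) \lor ((p1 \to \neg p1) \lor p1)) \lor \neg \neg \neg p1; the model is a countermodel.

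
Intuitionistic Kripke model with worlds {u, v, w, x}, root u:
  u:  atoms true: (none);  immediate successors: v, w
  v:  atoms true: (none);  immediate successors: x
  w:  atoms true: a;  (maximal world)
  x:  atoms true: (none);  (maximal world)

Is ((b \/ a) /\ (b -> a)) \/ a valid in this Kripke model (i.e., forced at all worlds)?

No

Not every world: u ||-/- ((b \/ a) /\ (b -> a)) \/ a.
u ||-/- ((b \/ a) /\ (b -> a)) \/ a: neither disjunct is forced at u.
u ||-/- (b \/ a) /\ (b -> a) since u fails b \/ a.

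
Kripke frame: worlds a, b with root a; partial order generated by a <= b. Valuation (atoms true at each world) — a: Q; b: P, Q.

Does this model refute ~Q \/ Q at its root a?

No

a ||- ~Q \/ Q via the disjunct Q.
So the root a forces ~Q \/ Q; the model is not a countermodel.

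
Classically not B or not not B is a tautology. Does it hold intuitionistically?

This is the weak law of excluded middle, which is not intuitionistically valid.
A Kripke countermodel: worlds s0, s1, s2; order generated by s0 <= s1, s0 <= s2; atoms true at each world — s0:{}; s1:{B}; s2:{}.
s0 does not force not B or not not B: neither disjunct is forced at s0.
s0 does not force not B since s1 is accessible from s0 and s1 forces B.
So the root s0 does not force the formula.

No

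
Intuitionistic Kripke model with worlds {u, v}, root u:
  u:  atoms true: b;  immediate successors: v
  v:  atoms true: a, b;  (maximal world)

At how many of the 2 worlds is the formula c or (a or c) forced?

u: does not force it — u does not force c or (a or c): neither disjunct is forced at u.
v: forces it.
Worlds forcing the formula: {v}.

1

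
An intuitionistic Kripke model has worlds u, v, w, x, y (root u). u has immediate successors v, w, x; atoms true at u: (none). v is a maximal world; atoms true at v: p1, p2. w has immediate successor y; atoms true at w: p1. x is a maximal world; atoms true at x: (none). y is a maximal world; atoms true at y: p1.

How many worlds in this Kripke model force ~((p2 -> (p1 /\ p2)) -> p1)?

u: does not force it — u ||-/- ~((p2 -> (p1 /\ p2)) -> p1) since v is accessible from u and v ||- (p2 -> (p1 /\ p2)) -> p1.
v: does not force it.
w: does not force it.
x: forces it.
y: does not force it.
Worlds forcing the formula: {x}.

1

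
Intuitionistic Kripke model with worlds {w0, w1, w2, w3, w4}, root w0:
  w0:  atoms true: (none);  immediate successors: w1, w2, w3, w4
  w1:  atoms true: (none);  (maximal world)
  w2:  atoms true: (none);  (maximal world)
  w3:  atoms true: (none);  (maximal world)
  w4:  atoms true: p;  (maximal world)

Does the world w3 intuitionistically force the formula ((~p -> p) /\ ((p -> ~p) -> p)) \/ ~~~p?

Yes

w3 ||- ((~p -> p) /\ ((p -> ~p) -> p)) \/ ~~~p via the disjunct ~~~p.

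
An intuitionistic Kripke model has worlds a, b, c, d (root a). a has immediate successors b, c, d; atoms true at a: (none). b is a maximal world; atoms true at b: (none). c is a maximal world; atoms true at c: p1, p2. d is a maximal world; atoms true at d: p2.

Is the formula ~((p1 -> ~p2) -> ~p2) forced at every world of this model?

No

Not every world: a ||-/- ~((p1 -> ~p2) -> ~p2).
a ||-/- ~((p1 -> ~p2) -> ~p2) since b is accessible from a and b ||- (p1 -> ~p2) -> ~p2.
b ||- (p1 -> ~p2) -> ~p2: every world accessible from b that forces p1 -> ~p2 (namely b) also forces ~p2.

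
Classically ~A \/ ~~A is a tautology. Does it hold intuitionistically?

No

This is the weak law of excluded middle, which is not intuitionistically valid.
A Kripke countermodel: worlds s0, s1, s2; order generated by s0 <= s1, s0 <= s2; atoms true at each world — s0:{}; s1:{A}; s2:{}.
s0 ||-/- ~A \/ ~~A: neither disjunct is forced at s0.
s0 ||-/- ~A since s1 is accessible from s0 and s1 ||- A.
So the root s0 does not force the formula.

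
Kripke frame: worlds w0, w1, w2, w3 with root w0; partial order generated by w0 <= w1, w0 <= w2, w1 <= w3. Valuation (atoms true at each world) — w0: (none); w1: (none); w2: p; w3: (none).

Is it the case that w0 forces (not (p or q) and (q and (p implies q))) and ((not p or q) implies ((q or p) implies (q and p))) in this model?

w0 does not force (not (p or q) and (q and (p implies q))) and ((not p or q) implies ((q or p) implies (q and p))) since w0 fails not (p or q) and (q and (p implies q)).

No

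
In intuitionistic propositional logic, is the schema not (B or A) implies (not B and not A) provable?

This is a constructively valid De Morgan direction (negated disjunction to conjunction of negations), which is intuitionistically derivable.
From not (B or A): if B held then B or A would, contradiction — so not B; similarly not A.

Yes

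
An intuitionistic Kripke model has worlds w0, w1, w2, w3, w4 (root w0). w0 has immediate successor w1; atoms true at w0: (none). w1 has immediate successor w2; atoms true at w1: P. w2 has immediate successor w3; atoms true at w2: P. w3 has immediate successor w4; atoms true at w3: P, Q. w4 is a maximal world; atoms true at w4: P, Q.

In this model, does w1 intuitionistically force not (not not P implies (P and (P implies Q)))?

w1 does not force not (not not P implies (P and (P implies Q))) since w3 is accessible from w1 and w3 forces not not P implies (P and (P implies Q)).
w3 forces not not P implies (P and (P implies Q)): every world accessible from w3 that forces not not P (namely w3, w4) also forces P and (P implies Q).

No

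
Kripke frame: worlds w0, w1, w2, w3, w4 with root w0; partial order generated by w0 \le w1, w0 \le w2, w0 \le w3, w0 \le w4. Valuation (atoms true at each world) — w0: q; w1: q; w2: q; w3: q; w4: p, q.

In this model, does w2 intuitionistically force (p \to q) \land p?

w2 \nVdash (p \to q) \land p since w2 fails p.

No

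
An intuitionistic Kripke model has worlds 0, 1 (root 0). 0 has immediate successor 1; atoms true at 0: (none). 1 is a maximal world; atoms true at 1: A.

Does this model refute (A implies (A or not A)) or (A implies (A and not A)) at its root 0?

0 forces (A implies (A or not A)) or (A implies (A and not A)) via the disjunct A implies (A or not A).
So the root 0 forces (A implies (A or not A)) or (A implies (A and not A)); the model is not a countermodel.

No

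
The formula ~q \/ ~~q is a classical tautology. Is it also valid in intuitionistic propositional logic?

No

This is the weak law of excluded middle, which is not intuitionistically valid.
A Kripke countermodel: worlds 0, 1, 2; order generated by 0 <= 1, 0 <= 2; atoms true at each world — 0:{}; 1:{q}; 2:{}.
0 ||-/- ~q \/ ~~q: neither disjunct is forced at 0.
0 ||-/- ~q since 1 is accessible from 0 and 1 ||- q.
So the root 0 does not force the formula.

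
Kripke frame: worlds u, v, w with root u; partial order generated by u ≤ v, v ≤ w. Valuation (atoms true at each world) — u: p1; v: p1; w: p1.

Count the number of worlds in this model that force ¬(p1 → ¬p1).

3

u: forces it.
v: forces it.
w: forces it.
Worlds forcing the formula: {u, v, w}.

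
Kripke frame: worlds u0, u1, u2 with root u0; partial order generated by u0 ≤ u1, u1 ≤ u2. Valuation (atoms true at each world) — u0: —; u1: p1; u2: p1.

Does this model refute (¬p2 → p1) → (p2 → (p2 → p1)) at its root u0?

u0 ⊩ (¬p2 → p1) → (p2 → (p2 → p1)): every world accessible from u0 that forces ¬p2 → p1 (namely u1, u2) also forces p2 → (p2 → p1).
So the root u0 forces (¬p2 → p1) → (p2 → (p2 → p1)); the model is not a countermodel.

No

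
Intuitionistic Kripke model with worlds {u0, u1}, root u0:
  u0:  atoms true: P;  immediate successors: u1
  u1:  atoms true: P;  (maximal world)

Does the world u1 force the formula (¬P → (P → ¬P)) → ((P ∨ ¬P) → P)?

u1 ⊩ (¬P → (P → ¬P)) → ((P ∨ ¬P) → P): every world accessible from u1 that forces ¬P → (P → ¬P) (namely u1) also forces (P ∨ ¬P) → P.

Yes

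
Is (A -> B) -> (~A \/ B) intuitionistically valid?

This is the material-implication-as-disjunction principle, which is not intuitionistically valid.
A Kripke countermodel: worlds w0, w1; order generated by w0 <= w1; atoms true at each world — w0:{}; w1:{A,B}.
w0 ||-/- (A -> B) -> (~A \/ B): already at w0 itself, w0 ||- A -> B but w0 ||-/- ~A \/ B.
w0 ||-/- ~A \/ B: neither disjunct is forced at w0.
w0 ||-/- ~A since w1 is accessible from w0 and w1 ||- A.
So the root w0 does not force the formula.

No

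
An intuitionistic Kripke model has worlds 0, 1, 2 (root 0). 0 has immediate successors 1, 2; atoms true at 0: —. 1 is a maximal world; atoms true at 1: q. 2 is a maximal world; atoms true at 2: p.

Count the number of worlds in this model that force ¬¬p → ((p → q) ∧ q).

1

0: does not force it — 0 ⊮ ¬¬p → ((p → q) ∧ q): at the accessible world 2, 2 ⊩ ¬¬p but 2 ⊮ (p → q) ∧ q.
1: forces it.
2: does not force it — 2 ⊮ ¬¬p → ((p → q) ∧ q): already at 2 itself, 2 ⊩ ¬¬p but 2 ⊮ (p → q) ∧ q.
Worlds forcing the formula: {1}.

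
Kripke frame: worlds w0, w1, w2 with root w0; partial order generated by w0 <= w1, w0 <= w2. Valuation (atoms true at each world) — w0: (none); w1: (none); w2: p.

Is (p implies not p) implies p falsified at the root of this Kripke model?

Yes

w0 does not force (p implies not p) implies p: at the accessible world w1, w1 forces p implies not p but w1 does not force p.
w1 lacks atom p, so w1 does not force p.
So the root w0 does not force (p implies not p) implies p; the model is a countermodel.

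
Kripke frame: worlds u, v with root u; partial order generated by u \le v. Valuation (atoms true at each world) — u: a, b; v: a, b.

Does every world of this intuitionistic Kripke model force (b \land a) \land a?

u \Vdash (b \land a) \land a since u forces both conjuncts.
Since the root u forces (b \land a) \land a and forcing is persistent (monotone upward), every world forces it.

Yes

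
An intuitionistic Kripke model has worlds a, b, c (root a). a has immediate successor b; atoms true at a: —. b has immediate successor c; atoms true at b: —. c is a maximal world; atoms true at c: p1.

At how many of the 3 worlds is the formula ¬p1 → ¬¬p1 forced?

a: forces it.
b: forces it.
c: forces it.
Worlds forcing the formula: {a, b, c}.

3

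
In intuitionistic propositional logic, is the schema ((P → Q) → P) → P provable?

No

This is Peirce's law, which is not intuitionistically valid.
A Kripke countermodel: worlds u, v; order generated by u ≤ v; atoms true at each world — u:{}; v:{P}.
u ⊮ ((P → Q) → P) → P: already at u itself, u ⊩ (P → Q) → P but u ⊮ P.
u lacks atom P, so u ⊮ P.
So the root u does not force the formula.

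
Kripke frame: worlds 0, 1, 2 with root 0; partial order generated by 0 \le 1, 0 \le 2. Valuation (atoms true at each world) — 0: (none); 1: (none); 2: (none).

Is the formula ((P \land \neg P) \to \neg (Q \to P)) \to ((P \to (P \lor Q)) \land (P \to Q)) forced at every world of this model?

0 \Vdash ((P \land \neg P) \to \neg (Q \to P)) \to ((P \to (P \lor Q)) \land (P \to Q)): every world accessible from 0 that forces (P \land \neg P) \to \neg (Q \to P) (namely 0, 1, 2) also forces (P \to (P \lor Q)) \land (P \to Q).
Since the root 0 forces ((P \land \neg P) \to \neg (Q \to P)) \to ((P \to (P \lor Q)) \land (P \to Q)) and forcing is persistent (monotone upward), every world forces it.

Yes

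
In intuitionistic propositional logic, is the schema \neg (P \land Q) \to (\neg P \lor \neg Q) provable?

No

This is the constructively invalid direction of De Morgan's law for conjunction, which is not intuitionistically valid.
A Kripke countermodel: worlds s0, s1, s2; order generated by s0 \le s1, s0 \le s2; atoms true at each world — s0:{}; s1:{P}; s2:{Q}.
s0 \nVdash \neg (P \land Q) \to (\neg P \lor \neg Q): already at s0 itself, s0 \Vdash \neg (P \land Q) but s0 \nVdash \neg P \lor \neg Q.
s0 \nVdash \neg P \lor \neg Q: neither disjunct is forced at s0.
s0 \nVdash \neg P since s1 is accessible from s0 and s1 \Vdash P.
So the root s0 does not force the formula.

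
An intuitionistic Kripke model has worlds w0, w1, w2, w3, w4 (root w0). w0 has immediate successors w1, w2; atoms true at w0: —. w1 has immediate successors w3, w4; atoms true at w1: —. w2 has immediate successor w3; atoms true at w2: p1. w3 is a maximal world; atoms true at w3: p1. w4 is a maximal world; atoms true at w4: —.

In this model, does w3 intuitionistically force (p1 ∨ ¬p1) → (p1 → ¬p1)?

w3 ⊮ (p1 ∨ ¬p1) → (p1 → ¬p1): already at w3 itself, w3 ⊩ p1 ∨ ¬p1 but w3 ⊮ p1 → ¬p1.
w3 ⊮ p1 → ¬p1: already at w3 itself, w3 ⊩ p1 but w3 ⊮ ¬p1.
w3 ⊮ ¬p1 since w3 is accessible from w3 and w3 ⊩ p1.

No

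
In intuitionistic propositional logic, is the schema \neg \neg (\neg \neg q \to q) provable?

This is the double negation of double-negation elimination, which is intuitionistically derivable.
By Glivenko's theorem the double negation of any classical propositional tautology is intuitionistically provable; \neg \neg q \to q is classically a tautology.

Yes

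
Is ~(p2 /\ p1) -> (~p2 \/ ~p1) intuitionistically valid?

This is the constructively invalid direction of De Morgan's law for conjunction, which is not intuitionistically valid.
A Kripke countermodel: worlds a, b, c; order generated by a <= b, a <= c; atoms true at each world — a:{}; b:{p2}; c:{p1}.
a ||-/- ~(p2 /\ p1) -> (~p2 \/ ~p1): already at a itself, a ||- ~(p2 /\ p1) but a ||-/- ~p2 \/ ~p1.
a ||-/- ~p2 \/ ~p1: neither disjunct is forced at a.
a ||-/- ~p2 since b is accessible from a and b ||- p2.
So the root a does not force the formula.

No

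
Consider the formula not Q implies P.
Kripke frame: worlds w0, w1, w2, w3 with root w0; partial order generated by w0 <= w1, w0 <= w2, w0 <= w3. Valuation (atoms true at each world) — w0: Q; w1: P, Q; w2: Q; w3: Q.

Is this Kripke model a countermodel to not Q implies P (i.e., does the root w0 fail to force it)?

w0 forces not Q implies P vacuously: no world accessible from w0 forces the antecedent not Q.
So the root w0 forces not Q implies P; the model is not a countermodel.

No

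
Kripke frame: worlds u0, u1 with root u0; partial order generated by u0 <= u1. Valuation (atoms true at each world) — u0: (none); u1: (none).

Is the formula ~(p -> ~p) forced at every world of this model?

Not every world: u0 ||-/- ~(p -> ~p).
u0 ||-/- ~(p -> ~p) since u0 is accessible from u0 and u0 ||- p -> ~p.
u0 ||- p -> ~p vacuously: no world accessible from u0 forces the antecedent p.

No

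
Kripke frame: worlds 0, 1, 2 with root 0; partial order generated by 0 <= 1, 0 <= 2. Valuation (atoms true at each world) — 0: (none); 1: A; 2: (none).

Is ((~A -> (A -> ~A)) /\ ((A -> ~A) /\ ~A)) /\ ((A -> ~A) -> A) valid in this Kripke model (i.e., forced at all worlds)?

No

Not every world: 0 ||-/- ((~A -> (A -> ~A)) /\ ((A -> ~A) /\ ~A)) /\ ((A -> ~A) -> A).
0 ||-/- ((~A -> (A -> ~A)) /\ ((A -> ~A) /\ ~A)) /\ ((A -> ~A) -> A) since 0 fails (~A -> (A -> ~A)) /\ ((A -> ~A) /\ ~A).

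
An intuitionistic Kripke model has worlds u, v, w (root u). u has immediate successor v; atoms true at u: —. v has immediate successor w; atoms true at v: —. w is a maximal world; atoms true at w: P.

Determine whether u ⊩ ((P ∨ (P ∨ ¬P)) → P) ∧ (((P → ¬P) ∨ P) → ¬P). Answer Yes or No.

u ⊮ ((P ∨ (P ∨ ¬P)) → P) ∧ (((P → ¬P) ∨ P) → ¬P) since u fails ((P → ¬P) ∨ P) → ¬P.

No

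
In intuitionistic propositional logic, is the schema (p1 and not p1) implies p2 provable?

Yes

This is an instance of ex falso quodlibet, which is intuitionistically derivable.
No world can force both p1 and not p1, so the antecedent p1 and not p1 is never forced and the implication holds vacuously at every world.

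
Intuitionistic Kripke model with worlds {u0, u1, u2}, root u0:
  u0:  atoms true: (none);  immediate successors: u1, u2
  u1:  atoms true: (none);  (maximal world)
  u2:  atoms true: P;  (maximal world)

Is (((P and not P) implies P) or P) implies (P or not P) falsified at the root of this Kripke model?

u0 does not force (((P and not P) implies P) or P) implies (P or not P): already at u0 itself, u0 forces ((P and not P) implies P) or P but u0 does not force P or not P.
u0 does not force P or not P: neither disjunct is forced at u0.
u0 lacks atom P, so u0 does not force P.
So the root u0 does not force (((P and not P) implies P) or P) implies (P or not P); the model is a countermodel.

Yes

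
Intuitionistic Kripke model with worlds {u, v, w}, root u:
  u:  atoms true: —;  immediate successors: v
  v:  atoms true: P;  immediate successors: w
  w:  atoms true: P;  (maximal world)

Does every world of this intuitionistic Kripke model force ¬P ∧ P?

Not every world: u ⊮ ¬P ∧ P.
u ⊮ ¬P ∧ P since u fails ¬P.

No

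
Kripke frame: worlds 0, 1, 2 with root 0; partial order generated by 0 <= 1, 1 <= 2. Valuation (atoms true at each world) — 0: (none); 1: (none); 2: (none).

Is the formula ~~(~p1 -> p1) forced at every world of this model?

Not every world: 0 ||-/- ~~(~p1 -> p1).
0 ||-/- ~~(~p1 -> p1) since 0 is accessible from 0 and 0 ||- ~(~p1 -> p1).
0 ||- ~(~p1 -> p1): no world accessible from 0 forces ~p1 -> p1.

No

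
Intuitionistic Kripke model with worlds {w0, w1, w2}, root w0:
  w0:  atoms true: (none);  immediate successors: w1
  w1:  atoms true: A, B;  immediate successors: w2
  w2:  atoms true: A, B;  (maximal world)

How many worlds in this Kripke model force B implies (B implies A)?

3

w0: forces it.
w1: forces it.
w2: forces it.
Worlds forcing the formula: {w0, w1, w2}.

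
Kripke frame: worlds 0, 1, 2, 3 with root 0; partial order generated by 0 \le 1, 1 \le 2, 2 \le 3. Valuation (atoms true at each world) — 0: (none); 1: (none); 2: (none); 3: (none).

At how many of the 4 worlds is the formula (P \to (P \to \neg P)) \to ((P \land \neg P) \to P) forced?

0: forces it.
1: forces it.
2: forces it.
3: forces it.
Worlds forcing the formula: {0, 1, 2, 3}.

4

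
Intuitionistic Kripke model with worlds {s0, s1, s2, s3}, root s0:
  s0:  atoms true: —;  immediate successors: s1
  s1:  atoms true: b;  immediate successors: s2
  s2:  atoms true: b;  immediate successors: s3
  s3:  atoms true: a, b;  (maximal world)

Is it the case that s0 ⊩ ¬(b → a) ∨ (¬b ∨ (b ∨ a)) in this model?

No

s0 ⊮ ¬(b → a) ∨ (¬b ∨ (b ∨ a)): neither disjunct is forced at s0.
s0 ⊮ ¬(b → a) since s3 is accessible from s0 and s3 ⊩ b → a.
s3 ⊩ b → a: every world accessible from s3 that forces b (namely s3) also forces a.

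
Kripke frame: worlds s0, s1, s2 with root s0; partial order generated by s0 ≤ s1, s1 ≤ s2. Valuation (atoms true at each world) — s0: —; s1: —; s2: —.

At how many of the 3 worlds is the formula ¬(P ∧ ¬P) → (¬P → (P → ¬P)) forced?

3

s0: forces it.
s1: forces it.
s2: forces it.
Worlds forcing the formula: {s0, s1, s2}.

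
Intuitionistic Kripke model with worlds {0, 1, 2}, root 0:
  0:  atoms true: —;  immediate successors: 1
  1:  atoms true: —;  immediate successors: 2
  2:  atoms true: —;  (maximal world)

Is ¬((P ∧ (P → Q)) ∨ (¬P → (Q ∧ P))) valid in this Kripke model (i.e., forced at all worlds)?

Yes

0 ⊩ ¬((P ∧ (P → Q)) ∨ (¬P → (Q ∧ P))): no world accessible from 0 forces (P ∧ (P → Q)) ∨ (¬P → (Q ∧ P)).
Since the root 0 forces ¬((P ∧ (P → Q)) ∨ (¬P → (Q ∧ P))) and forcing is persistent (monotone upward), every world forces it.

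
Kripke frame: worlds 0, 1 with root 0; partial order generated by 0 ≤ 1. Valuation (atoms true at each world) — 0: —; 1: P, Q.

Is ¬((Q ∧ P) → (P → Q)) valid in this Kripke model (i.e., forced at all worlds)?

Not every world: 0 ⊮ ¬((Q ∧ P) → (P → Q)).
0 ⊮ ¬((Q ∧ P) → (P → Q)) since 0 is accessible from 0 and 0 ⊩ (Q ∧ P) → (P → Q).
0 ⊩ (Q ∧ P) → (P → Q): every world accessible from 0 that forces Q ∧ P (namely 1) also forces P → Q.

No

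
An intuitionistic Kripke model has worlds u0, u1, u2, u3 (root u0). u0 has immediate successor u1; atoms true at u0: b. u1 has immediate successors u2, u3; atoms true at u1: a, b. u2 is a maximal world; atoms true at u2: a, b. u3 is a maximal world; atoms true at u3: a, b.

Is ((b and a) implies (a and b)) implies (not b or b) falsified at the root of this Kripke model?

u0 forces ((b and a) implies (a and b)) implies (not b or b): every world accessible from u0 that forces (b and a) implies (a and b) (namely u0, u1, u2, u3) also forces not b or b.
So the root u0 forces ((b and a) implies (a and b)) implies (not b or b); the model is not a countermodel.

No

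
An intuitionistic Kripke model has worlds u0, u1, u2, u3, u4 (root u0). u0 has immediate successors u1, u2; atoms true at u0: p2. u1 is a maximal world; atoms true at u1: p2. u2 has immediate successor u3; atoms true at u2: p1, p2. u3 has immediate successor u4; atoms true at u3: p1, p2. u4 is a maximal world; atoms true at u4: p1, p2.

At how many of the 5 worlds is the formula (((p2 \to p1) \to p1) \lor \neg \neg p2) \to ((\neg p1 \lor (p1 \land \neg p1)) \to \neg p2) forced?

3

u0: does not force it — u0 \nVdash (((p2 \to p1) \to p1) \lor \neg \neg p2) \to ((\neg p1 \lor (p1 \land \neg p1)) \to \neg p2): already at u0 itself, u0 \Vdash ((p2 \to p1) \to p1) \lor \neg \neg p2 but u0 \nVdash (\neg p1 \lor (p1 \land \neg p1)) \to \neg p2.
u1: does not force it — u1 \nVdash (((p2 \to p1) \to p1) \lor \neg \neg p2) \to ((\neg p1 \lor (p1 \land \neg p1)) \to \neg p2): already at u1 itself, u1 \Vdash ((p2 \to p1) \to p1) \lor \neg \neg p2 but u1 \nVdash (\neg p1 \lor (p1 \land \neg p1)) \to \neg p2.
u2: forces it.
u3: forces it.
u4: forces it.
Worlds forcing the formula: {u2, u3, u4}.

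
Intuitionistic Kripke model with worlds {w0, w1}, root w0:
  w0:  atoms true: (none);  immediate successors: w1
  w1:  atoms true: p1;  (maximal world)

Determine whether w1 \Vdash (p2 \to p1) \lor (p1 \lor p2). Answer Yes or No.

w1 \Vdash (p2 \to p1) \lor (p1 \lor p2) via the disjunct p2 \to p1.

Yes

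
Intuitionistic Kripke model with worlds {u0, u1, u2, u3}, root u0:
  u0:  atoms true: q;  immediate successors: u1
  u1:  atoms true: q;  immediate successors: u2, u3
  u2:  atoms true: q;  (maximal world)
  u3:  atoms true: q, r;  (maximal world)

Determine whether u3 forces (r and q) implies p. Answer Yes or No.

No

u3 does not force (r and q) implies p: already at u3 itself, u3 forces r and q but u3 does not force p.
u3 lacks atom p, so u3 does not force p.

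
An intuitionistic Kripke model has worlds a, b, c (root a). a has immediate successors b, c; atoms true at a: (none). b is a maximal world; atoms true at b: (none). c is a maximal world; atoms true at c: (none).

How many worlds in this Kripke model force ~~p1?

0

a: does not force it — a ||-/- ~~p1 since a is accessible from a and a ||- ~p1.
b: does not force it — b ||-/- ~~p1 since b is accessible from b and b ||- ~p1.
c: does not force it — c ||-/- ~~p1 since c is accessible from c and c ||- ~p1.
Worlds forcing the formula: { }.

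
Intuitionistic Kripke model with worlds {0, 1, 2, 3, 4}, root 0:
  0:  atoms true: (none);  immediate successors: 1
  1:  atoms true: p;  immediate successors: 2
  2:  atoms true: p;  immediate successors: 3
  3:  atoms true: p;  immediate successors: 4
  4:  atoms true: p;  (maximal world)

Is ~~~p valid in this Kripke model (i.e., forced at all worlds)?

No

Not every world: 0 ||-/- ~~~p.
0 ||-/- ~~~p since 0 is accessible from 0 and 0 ||- ~~p.
0 ||- ~~p: no world accessible from 0 forces ~p.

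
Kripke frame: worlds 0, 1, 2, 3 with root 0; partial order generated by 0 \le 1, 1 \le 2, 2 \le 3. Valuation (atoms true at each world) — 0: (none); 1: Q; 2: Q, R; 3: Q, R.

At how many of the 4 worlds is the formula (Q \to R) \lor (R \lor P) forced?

2

0: does not force it — 0 \nVdash (Q \to R) \lor (R \lor P): neither disjunct is forced at 0.
1: does not force it — 1 \nVdash (Q \to R) \lor (R \lor P): neither disjunct is forced at 1.
2: forces it.
3: forces it.
Worlds forcing the formula: {2, 3}.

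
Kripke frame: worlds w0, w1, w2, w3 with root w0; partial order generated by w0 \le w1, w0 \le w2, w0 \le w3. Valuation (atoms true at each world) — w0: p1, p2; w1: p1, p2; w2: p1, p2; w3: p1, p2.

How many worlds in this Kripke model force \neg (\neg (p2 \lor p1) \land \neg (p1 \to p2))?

4

w0: forces it.
w1: forces it.
w2: forces it.
w3: forces it.
Worlds forcing the formula: {w0, w1, w2, w3}.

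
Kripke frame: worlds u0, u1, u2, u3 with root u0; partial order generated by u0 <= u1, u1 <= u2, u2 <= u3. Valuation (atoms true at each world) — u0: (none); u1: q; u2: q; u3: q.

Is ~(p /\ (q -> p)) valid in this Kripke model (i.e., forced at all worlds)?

Yes

u0 ||- ~(p /\ (q -> p)): no world accessible from u0 forces p /\ (q -> p).
Since the root u0 forces ~(p /\ (q -> p)) and forcing is persistent (monotone upward), every world forces it.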